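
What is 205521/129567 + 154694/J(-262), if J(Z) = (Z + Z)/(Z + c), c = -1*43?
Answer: 1018882521649/11315518 ≈ 90043.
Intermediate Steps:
c = -43
J(Z) = 2*Z/(-43 + Z) (J(Z) = (Z + Z)/(Z - 43) = (2*Z)/(-43 + Z) = 2*Z/(-43 + Z))
205521/129567 + 154694/J(-262) = 205521/129567 + 154694/((2*(-262)/(-43 - 262))) = 205521*(1/129567) + 154694/((2*(-262)/(-305))) = 68507/43189 + 154694/((2*(-262)*(-1/305))) = 68507/43189 + 154694/(524/305) = 68507/43189 + 154694*(305/524) = 68507/43189 + 23590835/262 = 1018882521649/11315518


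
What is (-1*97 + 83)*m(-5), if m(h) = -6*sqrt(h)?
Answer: 84*I*sqrt(5) ≈ 187.83*I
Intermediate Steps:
(-1*97 + 83)*m(-5) = (-1*97 + 83)*(-6*I*sqrt(5)) = (-97 + 83)*(-6*I*sqrt(5)) = -(-84)*I*sqrt(5) = 84*I*sqrt(5)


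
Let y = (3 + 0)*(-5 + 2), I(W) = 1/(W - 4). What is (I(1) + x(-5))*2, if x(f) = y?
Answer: -56/3 ≈ -18.667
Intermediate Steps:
I(W) = 1/(-4 + W)
y = -9 (y = 3*(-3) = -9)
x(f) = -9
(I(1) + x(-5))*2 = (1/(-4 + 1) - 9)*2 = (1/(-3) - 9)*2 = (-⅓ - 9)*2 = -28/3*2 = -56/3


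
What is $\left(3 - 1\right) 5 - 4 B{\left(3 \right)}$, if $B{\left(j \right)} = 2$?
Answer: $2$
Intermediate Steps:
$\left(3 - 1\right) 5 - 4 B{\left(3 \right)} = \left(3 - 1\right) 5 - 8 = 2 \cdot 5 - 8 = 10 - 8 = 2$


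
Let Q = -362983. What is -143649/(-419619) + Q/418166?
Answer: -30748478581/58490132918 ≈ -0.52570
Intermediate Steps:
-143649/(-419619) + Q/418166 = -143649/(-419619) - 362983/418166 = -143649*(-1/419619) - 362983*1/418166 = 47883/139873 - 362983/418166 = -30748478581/58490132918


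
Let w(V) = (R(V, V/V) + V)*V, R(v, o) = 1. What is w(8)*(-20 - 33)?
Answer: -3816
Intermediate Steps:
w(V) = V*(1 + V) (w(V) = (1 + V)*V = V*(1 + V))
w(8)*(-20 - 33) = (8*(1 + 8))*(-20 - 33) = (8*9)*(-53) = 72*(-53) = -3816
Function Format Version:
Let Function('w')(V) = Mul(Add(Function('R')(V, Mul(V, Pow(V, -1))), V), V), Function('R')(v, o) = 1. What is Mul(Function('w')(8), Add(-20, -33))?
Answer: -3816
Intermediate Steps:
Function('w')(V) = Mul(V, Add(1, V)) (Function('w')(V) = Mul(Add(1, V), V) = Mul(V, Add(1, V)))
Mul(Function('w')(8), Add(-20, -33)) = Mul(Mul(8, Add(1, 8)), Add(-20, -33)) = Mul(Mul(8, 9), -53) = Mul(72, -53) = -3816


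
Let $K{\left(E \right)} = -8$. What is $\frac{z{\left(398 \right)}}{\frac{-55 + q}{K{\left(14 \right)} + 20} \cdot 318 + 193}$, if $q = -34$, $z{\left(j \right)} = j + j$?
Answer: $- \frac{1592}{4331} \approx -0.36758$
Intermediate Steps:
$z{\left(j \right)} = 2 j$
$\frac{z{\left(398 \right)}}{\frac{-55 + q}{K{\left(14 \right)} + 20} \cdot 318 + 193} = \frac{2 \cdot 398}{\frac{-55 - 34}{-8 + 20} \cdot 318 + 193} = \frac{796}{- \frac{89}{12} \cdot 318 + 193} = \frac{796}{\left(-89\right) \frac{1}{12} \cdot 318 + 193} = \frac{796}{\left(- \frac{89}{12}\right) 318 + 193} = \frac{796}{- \frac{4717}{2} + 193} = \frac{796}{- \frac{4331}{2}} = 796 \left(- \frac{2}{4331}\right) = - \frac{1592}{4331}$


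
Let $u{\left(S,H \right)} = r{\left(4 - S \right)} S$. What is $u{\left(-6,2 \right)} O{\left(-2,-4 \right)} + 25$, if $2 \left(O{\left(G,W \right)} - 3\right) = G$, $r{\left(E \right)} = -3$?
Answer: $61$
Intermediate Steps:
$O{\left(G,W \right)} = 3 + \frac{G}{2}$
$u{\left(S,H \right)} = - 3 S$
$u{\left(-6,2 \right)} O{\left(-2,-4 \right)} + 25 = \left(-3\right) \left(-6\right) \left(3 + \frac{1}{2} \left(-2\right)\right) + 25 = 18 \left(3 - 1\right) + 25 = 18 \cdot 2 + 25 = 36 + 25 = 61$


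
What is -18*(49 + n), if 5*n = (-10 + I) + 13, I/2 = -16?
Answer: -3888/5 ≈ -777.60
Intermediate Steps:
I = -32 (I = 2*(-16) = -32)
n = -29/5 (n = ((-10 - 32) + 13)/5 = (-42 + 13)/5 = (⅕)*(-29) = -29/5 ≈ -5.8000)
-18*(49 + n) = -18*(49 - 29/5) = -18*216/5 = -3888/5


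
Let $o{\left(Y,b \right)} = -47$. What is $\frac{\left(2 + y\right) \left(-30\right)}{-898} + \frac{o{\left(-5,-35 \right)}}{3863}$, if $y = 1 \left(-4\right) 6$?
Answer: $- \frac{1295893}{1734487} \approx -0.74713$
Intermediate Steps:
$y = -24$ ($y = \left(-4\right) 6 = -24$)
$\frac{\left(2 + y\right) \left(-30\right)}{-898} + \frac{o{\left(-5,-35 \right)}}{3863} = \frac{\left(2 - 24\right) \left(-30\right)}{-898} - \frac{47}{3863} = \left(-22\right) \left(-30\right) \left(- \frac{1}{898}\right) - \frac{47}{3863} = 660 \left(- \frac{1}{898}\right) - \frac{47}{3863} = - \frac{330}{449} - \frac{47}{3863} = - \frac{1295893}{1734487}$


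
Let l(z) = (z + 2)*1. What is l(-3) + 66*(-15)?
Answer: -991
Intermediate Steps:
l(z) = 2 + z (l(z) = (2 + z)*1 = 2 + z)
l(-3) + 66*(-15) = (2 - 3) + 66*(-15) = -1 - 990 = -991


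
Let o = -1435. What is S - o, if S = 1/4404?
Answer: 6319741/4404 ≈ 1435.0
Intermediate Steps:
S = 1/4404 ≈ 0.00022707
S - o = 1/4404 - 1*(-1435) = 1/4404 + 1435 = 6319741/4404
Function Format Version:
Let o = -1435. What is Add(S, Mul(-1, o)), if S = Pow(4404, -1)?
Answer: Rational(6319741, 4404) ≈ 1435.0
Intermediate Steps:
S = Rational(1, 4404) ≈ 0.00022707
Add(S, Mul(-1, o)) = Add(Rational(1, 4404), Mul(-1, -1435)) = Add(Rational(1, 4404), 1435) = Rational(6319741, 4404)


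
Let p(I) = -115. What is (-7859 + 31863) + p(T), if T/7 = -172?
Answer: 23889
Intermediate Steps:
T = -1204 (T = 7*(-172) = -1204)
(-7859 + 31863) + p(T) = (-7859 + 31863) - 115 = 24004 - 115 = 23889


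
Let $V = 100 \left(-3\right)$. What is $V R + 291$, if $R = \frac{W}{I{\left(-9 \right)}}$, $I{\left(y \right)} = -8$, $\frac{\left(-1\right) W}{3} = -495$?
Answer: $\frac{111957}{2} \approx 55979.0$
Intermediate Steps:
$W = 1485$ ($W = \left(-3\right) \left(-495\right) = 1485$)
$V = -300$
$R = - \frac{1485}{8}$ ($R = \frac{1485}{-8} = 1485 \left(- \frac{1}{8}\right) = - \frac{1485}{8} \approx -185.63$)
$V R + 291 = \left(-300\right) \left(- \frac{1485}{8}\right) + 291 = \frac{111375}{2} + 291 = \frac{111957}{2}$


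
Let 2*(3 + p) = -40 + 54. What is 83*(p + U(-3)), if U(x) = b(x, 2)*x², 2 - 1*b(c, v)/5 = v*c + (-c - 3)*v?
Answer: 30212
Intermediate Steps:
b(c, v) = 10 - 5*c*v - 5*v*(-3 - c) (b(c, v) = 10 - 5*(v*c + (-c - 3)*v) = 10 - 5*(c*v + (-3 - c)*v) = 10 - 5*(c*v + v*(-3 - c)) = 10 + (-5*c*v - 5*v*(-3 - c)) = 10 - 5*c*v - 5*v*(-3 - c))
p = 4 (p = -3 + (-40 + 54)/2 = -3 + (½)*14 = -3 + 7 = 4)
U(x) = 40*x² (U(x) = (10 + 15*2)*x² = (10 + 30)*x² = 40*x²)
83*(p + U(-3)) = 83*(4 + 40*(-3)²) = 83*(4 + 40*9) = 83*(4 + 360) = 83*364 = 30212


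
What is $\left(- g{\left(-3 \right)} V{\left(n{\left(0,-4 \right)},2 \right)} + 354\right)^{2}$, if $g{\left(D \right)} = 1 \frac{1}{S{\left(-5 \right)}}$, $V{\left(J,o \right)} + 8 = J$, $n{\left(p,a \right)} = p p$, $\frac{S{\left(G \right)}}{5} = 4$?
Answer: $\frac{3139984}{25} \approx 1.256 \cdot 10^{5}$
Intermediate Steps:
$S{\left(G \right)} = 20$ ($S{\left(G \right)} = 5 \cdot 4 = 20$)
$n{\left(p,a \right)} = p^{2}$
$V{\left(J,o \right)} = -8 + J$
$g{\left(D \right)} = \frac{1}{20}$ ($g{\left(D \right)} = 1 \cdot \frac{1}{20} = \frac{1}{20}$)
$\left(- g{\left(-3 \right)} V{\left(n{\left(0,-4 \right)},2 \right)} + 354\right)^{2} = \left(\left(-1\right) \frac{1}{20} \left(-8 + 0^{2}\right) + 354\right)^{2} = \left(- \frac{-8 + 0}{20} + 354\right)^{2} = \left(\left(- \frac{1}{20}\right) \left(-8\right) + 354\right)^{2} = \left(\frac{2}{5} + 354\right)^{2} = \left(\frac{1772}{5}\right)^{2} = \frac{3139984}{25}$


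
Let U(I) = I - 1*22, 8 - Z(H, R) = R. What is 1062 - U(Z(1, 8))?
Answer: 1084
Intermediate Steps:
Z(H, R) = 8 - R
U(I) = -22 + I (U(I) = I - 22 = -22 + I)
1062 - U(Z(1, 8)) = 1062 - (-22 + (8 - 1*8)) = 1062 - (-22 + (8 - 8)) = 1062 - (-22 + 0) = 1062 - 1*(-22) = 1062 + 22 = 1084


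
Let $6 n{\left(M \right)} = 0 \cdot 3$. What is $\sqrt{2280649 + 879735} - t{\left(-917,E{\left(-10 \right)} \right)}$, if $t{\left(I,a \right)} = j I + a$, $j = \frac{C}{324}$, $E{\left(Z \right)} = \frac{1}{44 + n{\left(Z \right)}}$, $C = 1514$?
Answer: $\frac{15271637}{3564} + 8 \sqrt{49381} \approx 6062.7$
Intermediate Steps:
$n{\left(M \right)} = 0$ ($n{\left(M \right)} = \frac{0 \cdot 3}{6} = \frac{1}{6} \cdot 0 = 0$)
$E{\left(Z \right)} = \frac{1}{44}$ ($E{\left(Z \right)} = \frac{1}{44 + 0} = \frac{1}{44}$)
$j = \frac{757}{162}$ ($j = \frac{1514}{324} = 1514 \cdot \frac{1}{324} = \frac{757}{162} \approx 4.6728$)
$t{\left(I,a \right)} = a + \frac{757 I}{162}$ ($t{\left(I,a \right)} = \frac{757 I}{162} + a = a + \frac{757 I}{162}$)
$\sqrt{2280649 + 879735} - t{\left(-917,E{\left(-10 \right)} \right)} = \sqrt{2280649 + 879735} - \left(\frac{1}{44} + \frac{757}{162} \left(-917\right)\right) = \sqrt{3160384} - \left(\frac{1}{44} - \frac{694169}{162}\right) = 8 \sqrt{49381} - - \frac{15271637}{3564} = 8 \sqrt{49381} + \frac{15271637}{3564} = \frac{15271637}{3564} + 8 \sqrt{49381}$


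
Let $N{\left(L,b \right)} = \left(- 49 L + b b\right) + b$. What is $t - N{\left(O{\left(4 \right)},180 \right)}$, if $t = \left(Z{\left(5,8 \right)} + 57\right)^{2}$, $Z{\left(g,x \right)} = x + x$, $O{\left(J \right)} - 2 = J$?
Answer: $-26957$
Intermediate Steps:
$O{\left(J \right)} = 2 + J$
$N{\left(L,b \right)} = b + b^{2} - 49 L$ ($N{\left(L,b \right)} = \left(- 49 L + b^{2}\right) + b = \left(b^{2} - 49 L\right) + b = b + b^{2} - 49 L$)
$Z{\left(g,x \right)} = 2 x$
$t = 5329$ ($t = \left(2 \cdot 8 + 57\right)^{2} = \left(16 + 57\right)^{2} = 73^{2} = 5329$)
$t - N{\left(O{\left(4 \right)},180 \right)} = 5329 - \left(180 + 180^{2} - 49 \left(2 + 4\right)\right) = 5329 - \left(180 + 32400 - 294\right) = 5329 - 32286 = -26957$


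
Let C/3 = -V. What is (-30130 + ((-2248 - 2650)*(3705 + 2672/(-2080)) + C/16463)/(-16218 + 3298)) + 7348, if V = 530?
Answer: -295563066137029/13825627400 ≈ -21378.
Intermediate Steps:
C = -1590 (C = 3*(-1*530) = 3*(-530) = -1590)
(-30130 + ((-2248 - 2650)*(3705 + 2672/(-2080)) + C/16463)/(-16218 + 3298)) + 7348 = (-30130 + ((-2248 - 2650)*(3705 + 2672/(-2080)) - 1590/16463)/(-16218 + 3298)) + 7348 = (-30130 + (-4898*(3705 + 2672*(-1/2080)) - 1590*1/16463)/(-12920)) + 7348 = (-30130 + (-4898*(3705 - 167/130) - 1590/16463)*(-1/12920)) + 7348 = (-30130 + (-4898*481483/130 - 1590/16463)*(-1/12920)) + 7348 = (-30130 + (-1179151867/65 - 1590/16463)*(-1/12920)) + 7348 = (-30130 - 19412377289771/1070095*(-1/12920)) + 7348 = (-30130 + 19412377289771/13825627400) + 7348 = -397153776272229/13825627400 + 7348 = -295563066137029/13825627400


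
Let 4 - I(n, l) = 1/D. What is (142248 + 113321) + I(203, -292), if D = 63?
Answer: 16101098/63 ≈ 2.5557e+5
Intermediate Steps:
I(n, l) = 251/63 (I(n, l) = 4 - 1/63 = 251/63)
(142248 + 113321) + I(203, -292) = (142248 + 113321) + 251/63 = 255569 + 251/63 = 16101098/63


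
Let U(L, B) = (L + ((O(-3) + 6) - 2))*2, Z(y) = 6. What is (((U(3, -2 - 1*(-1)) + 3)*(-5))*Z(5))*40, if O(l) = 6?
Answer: -34800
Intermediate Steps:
U(L, B) = 20 + 2*L (U(L, B) = (L + ((6 + 6) - 2))*2 = (L + (12 - 2))*2 = (L + 10)*2 = (10 + L)*2 = 20 + 2*L)
(((U(3, -2 - 1*(-1)) + 3)*(-5))*Z(5))*40 = ((((20 + 2*3) + 3)*(-5))*6)*40 = ((((20 + 6) + 3)*(-5))*6)*40 = (((26 + 3)*(-5))*6)*40 = ((29*(-5))*6)*40 = -145*6*40 = -870*40 = -34800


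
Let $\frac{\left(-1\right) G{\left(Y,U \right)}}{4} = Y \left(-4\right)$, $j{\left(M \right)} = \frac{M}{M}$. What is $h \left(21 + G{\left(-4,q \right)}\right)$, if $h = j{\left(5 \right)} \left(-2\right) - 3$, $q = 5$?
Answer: $215$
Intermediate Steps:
$j{\left(M \right)} = 1$
$G{\left(Y,U \right)} = 16 Y$ ($G{\left(Y,U \right)} = - 4 Y \left(-4\right) = - 4 \left(- 4 Y\right) = 16 Y$)
$h = -5$ ($h = 1 \left(-2\right) - 3 = -2 - 3 = -5$)
$h \left(21 + G{\left(-4,q \right)}\right) = - 5 \left(21 + 16 \left(-4\right)\right) = - 5 \left(21 - 64\right) = \left(-5\right) \left(-43\right) = 215$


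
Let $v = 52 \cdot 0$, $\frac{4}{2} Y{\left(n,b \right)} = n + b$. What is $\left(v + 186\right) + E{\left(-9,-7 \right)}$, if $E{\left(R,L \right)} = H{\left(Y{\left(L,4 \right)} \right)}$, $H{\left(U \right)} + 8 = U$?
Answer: $\frac{353}{2} \approx 176.5$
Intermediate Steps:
$Y{\left(n,b \right)} = \frac{b}{2} + \frac{n}{2}$ ($Y{\left(n,b \right)} = \frac{n + b}{2} = \frac{b + n}{2} = \frac{b}{2} + \frac{n}{2}$)
$H{\left(U \right)} = -8 + U$
$E{\left(R,L \right)} = -6 + \frac{L}{2}$ ($E{\left(R,L \right)} = -8 + \left(\frac{1}{2} \cdot 4 + \frac{L}{2}\right) = -8 + \left(2 + \frac{L}{2}\right) = -6 + \frac{L}{2}$)
$v = 0$
$\left(v + 186\right) + E{\left(-9,-7 \right)} = \left(0 + 186\right) + \left(-6 + \frac{1}{2} \left(-7\right)\right) = 186 - \frac{19}{2} = \frac{353}{2}$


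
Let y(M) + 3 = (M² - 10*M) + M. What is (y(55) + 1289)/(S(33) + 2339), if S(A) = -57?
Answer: 1908/1141 ≈ 1.6722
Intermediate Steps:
y(M) = -3 + M² - 9*M (y(M) = -3 + ((M² - 10*M) + M) = -3 + (M² - 9*M) = -3 + M² - 9*M)
(y(55) + 1289)/(S(33) + 2339) = ((-3 + 55² - 9*55) + 1289)/(-57 + 2339) = ((-3 + 3025 - 495) + 1289)/2282 = (2527 + 1289)*(1/2282) = 3816*(1/2282) = 1908/1141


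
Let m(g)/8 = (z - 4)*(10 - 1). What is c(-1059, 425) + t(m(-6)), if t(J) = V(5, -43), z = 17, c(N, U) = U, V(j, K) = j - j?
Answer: 425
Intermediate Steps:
V(j, K) = 0
m(g) = 936 (m(g) = 8*((17 - 4)*(10 - 1)) = 8*(13*9) = 8*117 = 936)
t(J) = 0
c(-1059, 425) + t(m(-6)) = 425 + 0 = 425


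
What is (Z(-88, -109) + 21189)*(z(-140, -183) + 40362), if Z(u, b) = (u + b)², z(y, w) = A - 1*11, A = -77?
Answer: 2416359452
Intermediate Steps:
z(y, w) = -88 (z(y, w) = -77 - 1*11 = -77 - 11 = -88)
Z(u, b) = (b + u)²
(Z(-88, -109) + 21189)*(z(-140, -183) + 40362) = ((-109 - 88)² + 21189)*(-88 + 40362) = ((-197)² + 21189)*40274 = (38809 + 21189)*40274 = 59998*40274 = 2416359452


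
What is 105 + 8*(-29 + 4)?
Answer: -95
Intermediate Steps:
105 + 8*(-29 + 4) = 105 + 8*(-25) = 105 - 200 = -95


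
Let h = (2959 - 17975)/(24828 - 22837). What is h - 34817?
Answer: -69335663/1991 ≈ -34825.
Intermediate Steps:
h = -15016/1991 ≈ -7.5419
h - 34817 = -15016/1991 - 34817 = -69335663/1991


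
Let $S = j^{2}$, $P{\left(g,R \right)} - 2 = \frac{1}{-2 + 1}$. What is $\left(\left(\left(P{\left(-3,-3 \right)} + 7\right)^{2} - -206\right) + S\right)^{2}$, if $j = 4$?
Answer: $81796$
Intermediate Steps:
$P{\left(g,R \right)} = 1$ ($P{\left(g,R \right)} = 2 + \frac{1}{-2 + 1} = 2 + \frac{1}{-1} = 2 - 1 = 1$)
$S = 16$ ($S = 4^{2} = 16$)
$\left(\left(\left(P{\left(-3,-3 \right)} + 7\right)^{2} - -206\right) + S\right)^{2} = \left(\left(\left(1 + 7\right)^{2} - -206\right) + 16\right)^{2} = \left(\left(8^{2} + 206\right) + 16\right)^{2} = \left(\left(64 + 206\right) + 16\right)^{2} = \left(270 + 16\right)^{2} = 286^{2} = 81796$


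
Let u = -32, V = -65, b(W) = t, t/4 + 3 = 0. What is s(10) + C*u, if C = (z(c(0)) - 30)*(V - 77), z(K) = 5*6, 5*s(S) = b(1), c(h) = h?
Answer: -12/5 ≈ -2.4000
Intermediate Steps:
t = -12 (t = -12 + 4*0 = -12 + 0 = -12)
b(W) = -12
s(S) = -12/5 (s(S) = (1/5)*(-12) = -12/5)
z(K) = 30
C = 0 (C = (30 - 30)*(-65 - 77) = 0*(-142) = 0)
s(10) + C*u = -12/5 + 0*(-32) = -12/5 + 0 = -12/5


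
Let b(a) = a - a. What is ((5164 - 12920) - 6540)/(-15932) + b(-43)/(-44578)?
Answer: 3574/3983 ≈ 0.89731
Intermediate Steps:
b(a) = 0
((5164 - 12920) - 6540)/(-15932) + b(-43)/(-44578) = ((5164 - 12920) - 6540)/(-15932) + 0/(-44578) = (-7756 - 6540)*(-1/15932) + 0*(-1/44578) = -14296*(-1/15932) + 0 = 3574/3983 + 0 = 3574/3983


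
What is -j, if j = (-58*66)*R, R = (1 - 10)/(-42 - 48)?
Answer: 1914/5 ≈ 382.80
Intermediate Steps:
R = ⅒ (R = -9/(-90) = -9*(-1/90) = ⅒ ≈ 0.10000)
j = -1914/5 (j = -58*66*(⅒) = -3828*⅒ = -1914/5 ≈ -382.80)
-j = -1*(-1914/5) = 1914/5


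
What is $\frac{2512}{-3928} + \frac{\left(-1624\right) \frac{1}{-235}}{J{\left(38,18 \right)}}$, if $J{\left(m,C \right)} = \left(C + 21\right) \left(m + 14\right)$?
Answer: $- \frac{37212184}{58500195} \approx -0.6361$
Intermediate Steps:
$J{\left(m,C \right)} = \left(14 + m\right) \left(21 + C\right)$ ($J{\left(m,C \right)} = \left(21 + C\right) \left(14 + m\right) = \left(14 + m\right) \left(21 + C\right)$)
$\frac{2512}{-3928} + \frac{\left(-1624\right) \frac{1}{-235}}{J{\left(38,18 \right)}} = \frac{2512}{-3928} + \frac{\left(-1624\right) \frac{1}{-235}}{294 + 14 \cdot 18 + 21 \cdot 38 + 18 \cdot 38} = 2512 \left(- \frac{1}{3928}\right) + \frac{\left(-1624\right) \left(- \frac{1}{235}\right)}{294 + 252 + 798 + 684} = - \frac{314}{491} + \frac{1624}{235 \cdot 2028} = - \frac{314}{491} + \frac{1624}{235} \cdot \frac{1}{2028} = - \frac{314}{491} + \frac{406}{119145} = - \frac{37212184}{58500195}$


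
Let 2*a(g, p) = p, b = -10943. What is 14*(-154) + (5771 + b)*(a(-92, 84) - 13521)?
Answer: 69711232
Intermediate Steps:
a(g, p) = p/2
14*(-154) + (5771 + b)*(a(-92, 84) - 13521) = 14*(-154) + (5771 - 10943)*((½)*84 - 13521) = -2156 - 5172*(42 - 13521) = -2156 - 5172*(-13479) = -2156 + 69713388 = 69711232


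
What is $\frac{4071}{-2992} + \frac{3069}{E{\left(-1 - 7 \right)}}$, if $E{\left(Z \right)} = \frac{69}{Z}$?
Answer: $- \frac{24580161}{68816} \approx -357.19$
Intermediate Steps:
$\frac{4071}{-2992} + \frac{3069}{E{\left(-1 - 7 \right)}} = \frac{4071}{-2992} + \frac{3069}{69 \frac{1}{-1 - 7}} = 4071 \left(- \frac{1}{2992}\right) + \frac{3069}{69 \frac{1}{-8}} = - \frac{4071}{2992} + \frac{3069}{69 \left(- \frac{1}{8}\right)} = - \frac{4071}{2992} + \frac{3069}{- \frac{69}{8}} = - \frac{4071}{2992} + 3069 \left(- \frac{8}{69}\right) = - \frac{4071}{2992} - \frac{8184}{23} = - \frac{24580161}{68816}$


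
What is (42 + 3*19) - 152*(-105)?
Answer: 16059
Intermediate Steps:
(42 + 3*19) - 152*(-105) = (42 + 57) + 15960 = 99 + 15960 = 16059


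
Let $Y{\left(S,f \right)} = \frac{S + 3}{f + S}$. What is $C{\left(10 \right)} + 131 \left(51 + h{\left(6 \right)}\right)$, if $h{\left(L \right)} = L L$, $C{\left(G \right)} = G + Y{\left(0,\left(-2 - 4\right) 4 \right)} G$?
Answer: $\frac{45623}{4} \approx 11406.0$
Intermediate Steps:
$Y{\left(S,f \right)} = \frac{3 + S}{S + f}$
$C{\left(G \right)} = \frac{7 G}{8}$ ($C{\left(G \right)} = G + \frac{3 + 0}{0 + \left(-2 - 4\right) 4} G = G + \frac{1}{0 - 24} \cdot 3 G = G + \frac{1}{-24} \cdot 3 G = G + \left(- \frac{1}{24}\right) 3 G = G - \frac{G}{8} = \frac{7 G}{8}$)
$h{\left(L \right)} = L^{2}$
$C{\left(10 \right)} + 131 \left(51 + h{\left(6 \right)}\right) = \frac{7}{8} \cdot 10 + 131 \left(51 + 6^{2}\right) = \frac{35}{4} + 131 \left(51 + 36\right) = \frac{35}{4} + 131 \cdot 87 = \frac{35}{4} + 11397 = \frac{45623}{4}$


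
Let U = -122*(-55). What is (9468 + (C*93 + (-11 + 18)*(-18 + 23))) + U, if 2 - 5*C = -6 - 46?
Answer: 86087/5 ≈ 17217.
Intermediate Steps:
U = 6710
C = 54/5 (C = 2/5 - (-6 - 46)/5 = 2/5 - 1/5*(-52) = 2/5 + 52/5 = 54/5 ≈ 10.800)
(9468 + (C*93 + (-11 + 18)*(-18 + 23))) + U = (9468 + ((54/5)*93 + (-11 + 18)*(-18 + 23))) + 6710 = (9468 + (5022/5 + 7*5)) + 6710 = (9468 + (5022/5 + 35)) + 6710 = (9468 + 5197/5) + 6710 = 52537/5 + 6710 = 86087/5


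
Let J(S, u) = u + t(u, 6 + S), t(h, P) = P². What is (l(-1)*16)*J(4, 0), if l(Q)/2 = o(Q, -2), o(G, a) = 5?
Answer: 16000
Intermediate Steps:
J(S, u) = u + (6 + S)²
l(Q) = 10 (l(Q) = 2*5 = 10)
(l(-1)*16)*J(4, 0) = (10*16)*(0 + (6 + 4)²) = 160*(0 + 10²) = 160*(0 + 100) = 160*100 = 16000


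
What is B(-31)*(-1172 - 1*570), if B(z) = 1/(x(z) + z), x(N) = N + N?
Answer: 1742/93 ≈ 18.731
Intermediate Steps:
x(N) = 2*N
B(z) = 1/(3*z) (B(z) = 1/(2*z + z) = 1/(3*z))
B(-31)*(-1172 - 1*570) = ((⅓)/(-31))*(-1172 - 1*570) = ((⅓)*(-1/31))*(-1172 - 570) = -1/93*(-1742) = 1742/93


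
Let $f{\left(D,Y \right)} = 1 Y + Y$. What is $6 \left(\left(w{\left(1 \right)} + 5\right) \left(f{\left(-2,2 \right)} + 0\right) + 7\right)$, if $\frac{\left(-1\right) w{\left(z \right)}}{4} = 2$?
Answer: $-30$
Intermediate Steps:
$w{\left(z \right)} = -8$ ($w{\left(z \right)} = \left(-4\right) 2 = -8$)
$f{\left(D,Y \right)} = 2 Y$ ($f{\left(D,Y \right)} = Y + Y = 2 Y$)
$6 \left(\left(w{\left(1 \right)} + 5\right) \left(f{\left(-2,2 \right)} + 0\right) + 7\right) = 6 \left(\left(-8 + 5\right) \left(2 \cdot 2 + 0\right) + 7\right) = 6 \left(- 3 \left(4 + 0\right) + 7\right) = 6 \left(\left(-3\right) 4 + 7\right) = 6 \left(-12 + 7\right) = 6 \left(-5\right) = -30$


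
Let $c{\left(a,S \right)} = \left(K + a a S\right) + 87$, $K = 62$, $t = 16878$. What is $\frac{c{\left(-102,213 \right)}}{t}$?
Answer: $\frac{2216201}{16878} \approx 131.31$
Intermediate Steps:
$c{\left(a,S \right)} = 149 + S a^{2}$ ($c{\left(a,S \right)} = \left(62 + a a S\right) + 87 = \left(62 + a^{2} S\right) + 87 = \left(62 + S a^{2}\right) + 87 = 149 + S a^{2}$)
$\frac{c{\left(-102,213 \right)}}{t} = \frac{149 + 213 \left(-102\right)^{2}}{16878} = \left(149 + 213 \cdot 10404\right) \frac{1}{16878} = \left(149 + 2216052\right) \frac{1}{16878} = 2216201 \cdot \frac{1}{16878} = \frac{2216201}{16878}$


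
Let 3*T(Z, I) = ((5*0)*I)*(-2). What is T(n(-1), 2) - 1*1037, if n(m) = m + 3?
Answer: -1037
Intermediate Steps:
n(m) = 3 + m
T(Z, I) = 0 (T(Z, I) = (((5*0)*I)*(-2))/3 = ((0*I)*(-2))/3 = (0*(-2))/3 = (1/3)*0 = 0)
T(n(-1), 2) - 1*1037 = 0 - 1*1037 = 0 - 1037 = -1037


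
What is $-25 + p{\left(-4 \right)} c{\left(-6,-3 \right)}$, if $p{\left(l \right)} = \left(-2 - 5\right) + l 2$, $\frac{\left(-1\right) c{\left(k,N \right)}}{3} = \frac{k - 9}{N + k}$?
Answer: $50$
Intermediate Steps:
$c{\left(k,N \right)} = - \frac{3 \left(-9 + k\right)}{N + k}$ ($c{\left(k,N \right)} = - 3 \frac{k - 9}{N + k} = - 3 \frac{-9 + k}{N + k} = - \frac{3 \left(-9 + k\right)}{N + k}$)
$p{\left(l \right)} = -7 + 2 l$ ($p{\left(l \right)} = \left(-2 - 5\right) + 2 l = -7 + 2 l$)
$-25 + p{\left(-4 \right)} c{\left(-6,-3 \right)} = -25 + \left(-7 + 2 \left(-4\right)\right) \frac{3 \left(9 - -6\right)}{-3 - 6} = -25 + \left(-7 - 8\right) \frac{3 \left(9 + 6\right)}{-9} = -25 - 15 \cdot 3 \left(- \frac{1}{9}\right) 15 = -25 - -75 = -25 + 75 = 50$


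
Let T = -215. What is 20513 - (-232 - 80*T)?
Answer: 3545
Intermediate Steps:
20513 - (-232 - 80*T) = 20513 - (-232 - 80*(-215)) = 20513 - (-232 + 17200) = 20513 - 1*16968 = 20513 - 16968 = 3545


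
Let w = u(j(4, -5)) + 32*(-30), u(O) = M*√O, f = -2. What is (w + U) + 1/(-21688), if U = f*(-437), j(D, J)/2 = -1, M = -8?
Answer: -1865169/21688 - 8*I*√2 ≈ -86.0 - 11.314*I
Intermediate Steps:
j(D, J) = -2 (j(D, J) = 2*(-1) = -2)
U = 874 (U = -2*(-437) = 874)
u(O) = -8*√O
w = -960 - 8*I*√2 (w = -8*I*√2 + 32*(-30) = -8*I*√2 - 960 = -960 - 8*I*√2 ≈ -960.0 - 11.314*I)
(w + U) + 1/(-21688) = ((-960 - 8*I*√2) + 874) + 1/(-21688) = (-86 - 8*I*√2) - 1/21688 = -1865169/21688 - 8*I*√2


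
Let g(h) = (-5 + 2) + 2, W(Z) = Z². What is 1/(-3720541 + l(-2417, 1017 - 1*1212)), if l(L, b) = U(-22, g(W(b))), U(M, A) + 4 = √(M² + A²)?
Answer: -744109/2768491019308 - √485/13842455096540 ≈ -2.6878e-7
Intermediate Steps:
g(h) = -1 (g(h) = -3 + 2 = -1)
U(M, A) = -4 + √(A² + M²) (U(M, A) = -4 + √(M² + A²) = -4 + √(A² + M²))
l(L, b) = -4 + √485 (l(L, b) = -4 + √((-1)² + (-22)²) = -4 + √(1 + 484) = -4 + √485)
1/(-3720541 + l(-2417, 1017 - 1*1212)) = 1/(-3720541 + (-4 + √485)) = 1/(-3720545 + √485)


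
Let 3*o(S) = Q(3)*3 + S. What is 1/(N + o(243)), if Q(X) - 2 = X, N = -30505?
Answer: -1/30419 ≈ -3.2874e-5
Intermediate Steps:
Q(X) = 2 + X
o(S) = 5 + S/3 (o(S) = ((2 + 3)*3 + S)/3 = (5*3 + S)/3 = (15 + S)/3 = 5 + S/3)
1/(N + o(243)) = 1/(-30505 + (5 + (1/3)*243)) = 1/(-30505 + (5 + 81)) = 1/(-30505 + 86) = 1/(-30419) = -1/30419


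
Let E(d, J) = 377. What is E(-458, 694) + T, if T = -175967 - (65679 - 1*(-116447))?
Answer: -357716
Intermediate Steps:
T = -358093 (T = -175967 - (65679 + 116447) = -175967 - 1*182126 = -175967 - 182126 = -358093)
E(-458, 694) + T = 377 - 358093 = -357716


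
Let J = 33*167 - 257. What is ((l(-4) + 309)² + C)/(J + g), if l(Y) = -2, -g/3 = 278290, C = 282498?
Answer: -376747/829616 ≈ -0.45412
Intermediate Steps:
g = -834870 (g = -3*278290 = -834870)
J = 5254 (J = 5511 - 257 = 5254)
((l(-4) + 309)² + C)/(J + g) = ((-2 + 309)² + 282498)/(5254 - 834870) = (307² + 282498)/(-829616) = (94249 + 282498)*(-1/829616) = 376747*(-1/829616) = -376747/829616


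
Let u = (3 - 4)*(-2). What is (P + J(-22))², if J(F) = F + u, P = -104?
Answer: 15376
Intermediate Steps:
u = 2 (u = -1*(-2) = 2)
J(F) = 2 + F (J(F) = F + 2 = 2 + F)
(P + J(-22))² = (-104 + (2 - 22))² = (-104 - 20)² = (-124)² = 15376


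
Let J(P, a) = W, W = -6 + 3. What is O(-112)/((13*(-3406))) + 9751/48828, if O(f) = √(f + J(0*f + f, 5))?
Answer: 9751/48828 - I*√115/44278 ≈ 0.1997 - 0.00024219*I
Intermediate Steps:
W = -3
J(P, a) = -3
O(f) = √(-3 + f) (O(f) = √(f - 3) = √(-3 + f))
O(-112)/((13*(-3406))) + 9751/48828 = √(-3 - 112)/((13*(-3406))) + 9751/48828 = √(-115)/(-44278) + 9751*(1/48828) = (I*√115)*(-1/44278) + 9751/48828 = -I*√115/44278 + 9751/48828 = 9751/48828 - I*√115/44278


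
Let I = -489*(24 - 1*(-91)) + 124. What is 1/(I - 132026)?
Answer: -1/188137 ≈ -5.3153e-6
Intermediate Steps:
I = -56111 (I = -489*(24 + 91) + 124 = -489*115 + 124 = -56235 + 124 = -56111)
1/(I - 132026) = 1/(-56111 - 132026) = 1/(-188137) = -1/188137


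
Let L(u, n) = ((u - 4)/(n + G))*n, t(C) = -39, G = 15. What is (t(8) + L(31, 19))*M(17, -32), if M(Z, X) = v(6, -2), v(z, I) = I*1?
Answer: 813/17 ≈ 47.824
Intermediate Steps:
v(z, I) = I
M(Z, X) = -2
L(u, n) = n*(-4 + u)/(15 + n) (L(u, n) = ((u - 4)/(n + 15))*n = ((-4 + u)/(15 + n))*n = n*(-4 + u)/(15 + n))
(t(8) + L(31, 19))*M(17, -32) = (-39 + 19*(-4 + 31)/(15 + 19))*(-2) = (-39 + 19*27/34)*(-2) = (-39 + 19*(1/34)*27)*(-2) = (-39 + 513/34)*(-2) = -813/34*(-2) = 813/17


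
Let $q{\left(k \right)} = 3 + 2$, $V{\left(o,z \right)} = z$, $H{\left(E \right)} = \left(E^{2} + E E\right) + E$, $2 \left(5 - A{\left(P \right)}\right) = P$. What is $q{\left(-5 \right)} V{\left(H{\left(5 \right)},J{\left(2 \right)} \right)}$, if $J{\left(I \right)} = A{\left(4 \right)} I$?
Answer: $30$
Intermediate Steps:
$A{\left(P \right)} = 5 - \frac{P}{2}$
$H{\left(E \right)} = E + 2 E^{2}$ ($H{\left(E \right)} = \left(E^{2} + E^{2}\right) + E = 2 E^{2} + E = E + 2 E^{2}$)
$J{\left(I \right)} = 3 I$ ($J{\left(I \right)} = \left(5 - 2\right) I = 3 I$)
$q{\left(k \right)} = 5$
$q{\left(-5 \right)} V{\left(H{\left(5 \right)},J{\left(2 \right)} \right)} = 5 \cdot 3 \cdot 2 = 5 \cdot 6 = 30$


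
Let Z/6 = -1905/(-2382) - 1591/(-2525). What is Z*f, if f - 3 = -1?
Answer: 17199774/1002425 ≈ 17.158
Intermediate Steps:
f = 2 (f = 3 - 1 = 2)
Z = 8599887/1002425 (Z = 6*(-1905/(-2382) - 1591/(-2525)) = 6*(-1905*(-1/2382) - 1591*(-1/2525)) = 6*(635/794 + 1591/2525) = 6*(2866629/2004850) = 8599887/1002425 ≈ 8.5791)
Z*f = (8599887/1002425)*2 = 17199774/1002425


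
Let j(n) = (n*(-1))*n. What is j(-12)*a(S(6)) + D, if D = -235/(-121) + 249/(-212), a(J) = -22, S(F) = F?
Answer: 81285227/25652 ≈ 3168.8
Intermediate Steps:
j(n) = -n**2 (j(n) = (-n)*n = -n**2)
D = 19691/25652 (D = -235*(-1/121) + 249*(-1/212) = 235/121 - 249/212 = 19691/25652 ≈ 0.76762)
j(-12)*a(S(6)) + D = -1*(-12)**2*(-22) + 19691/25652 = -1*144*(-22) + 19691/25652 = -144*(-22) + 19691/25652 = 3168 + 19691/25652 = 81285227/25652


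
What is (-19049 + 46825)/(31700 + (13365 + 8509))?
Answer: 13888/26787 ≈ 0.51846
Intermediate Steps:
(-19049 + 46825)/(31700 + (13365 + 8509)) = 27776/(31700 + 21874) = 27776/53574 = 27776*(1/53574) = 13888/26787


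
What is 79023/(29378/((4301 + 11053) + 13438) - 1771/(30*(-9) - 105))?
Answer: 426605665500/31003691 ≈ 13760.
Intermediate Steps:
79023/(29378/((4301 + 11053) + 13438) - 1771/(30*(-9) - 105)) = 79023/(29378/(15354 + 13438) - 1771/(-270 - 105)) = 79023/(29378/28792 - 1771/(-375)) = 79023/(29378*(1/28792) - 1771*(-1/375)) = 79023/(14689/14396 + 1771/375) = 79023/(31003691/5398500) = 79023*(5398500/31003691) = 426605665500/31003691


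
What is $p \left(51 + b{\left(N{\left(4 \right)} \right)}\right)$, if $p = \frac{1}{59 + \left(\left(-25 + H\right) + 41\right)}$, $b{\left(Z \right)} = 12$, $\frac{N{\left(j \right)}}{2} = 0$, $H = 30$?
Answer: $\frac{3}{5} \approx 0.6$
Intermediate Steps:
$N{\left(j \right)} = 0$ ($N{\left(j \right)} = 2 \cdot 0 = 0$)
$p = \frac{1}{105}$ ($p = \frac{1}{59 + \left(\left(-25 + 30\right) + 41\right)} = \frac{1}{59 + \left(5 + 41\right)} = \frac{1}{59 + 46} = \frac{1}{105} \approx 0.0095238$)
$p \left(51 + b{\left(N{\left(4 \right)} \right)}\right) = \frac{51 + 12}{105} = \frac{1}{105} \cdot 63 = \frac{3}{5}$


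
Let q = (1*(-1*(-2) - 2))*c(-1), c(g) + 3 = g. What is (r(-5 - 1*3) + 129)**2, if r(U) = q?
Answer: 16641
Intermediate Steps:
c(g) = -3 + g
q = 0 (q = (1*(-1*(-2) - 2))*(-3 - 1) = (1*(2 - 2))*(-4) = (1*0)*(-4) = 0*(-4) = 0)
r(U) = 0
(r(-5 - 1*3) + 129)**2 = (0 + 129)**2 = 129**2 = 16641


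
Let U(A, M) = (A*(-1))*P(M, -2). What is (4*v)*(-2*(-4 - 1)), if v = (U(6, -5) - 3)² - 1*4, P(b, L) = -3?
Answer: 8840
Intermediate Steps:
U(A, M) = 3*A (U(A, M) = (A*(-1))*(-3) = -A*(-3) = 3*A)
v = 221 (v = (3*6 - 3)² - 1*4 = (18 - 3)² - 4 = 15² - 4 = 225 - 4 = 221)
(4*v)*(-2*(-4 - 1)) = (4*221)*(-2*(-4 - 1)) = 884*(-2*(-5)) = 884*10 = 8840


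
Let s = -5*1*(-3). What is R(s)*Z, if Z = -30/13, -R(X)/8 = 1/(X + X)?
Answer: 8/13 ≈ 0.61539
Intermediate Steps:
s = 15 (s = -5*(-3) = 15)
R(X) = -4/X (R(X) = -8/(X + X) = -8*1/(2*X) = -4/X)
Z = -30/13 ≈ -2.3077
R(s)*Z = -4/15*(-30/13) = 8/13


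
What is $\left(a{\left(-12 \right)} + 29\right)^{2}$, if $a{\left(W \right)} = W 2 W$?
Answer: $100489$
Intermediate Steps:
$a{\left(W \right)} = 2 W^{2}$ ($a{\left(W \right)} = 2 W W = 2 W^{2}$)
$\left(a{\left(-12 \right)} + 29\right)^{2} = \left(2 \left(-12\right)^{2} + 29\right)^{2} = \left(2 \cdot 144 + 29\right)^{2} = \left(288 + 29\right)^{2} = 317^{2} = 100489$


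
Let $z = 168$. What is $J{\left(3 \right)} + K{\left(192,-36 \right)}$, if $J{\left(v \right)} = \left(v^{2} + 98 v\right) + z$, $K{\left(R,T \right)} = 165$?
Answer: $636$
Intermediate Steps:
$J{\left(v \right)} = 168 + v^{2} + 98 v$ ($J{\left(v \right)} = \left(v^{2} + 98 v\right) + 168 = 168 + v^{2} + 98 v$)
$J{\left(3 \right)} + K{\left(192,-36 \right)} = \left(168 + 3^{2} + 98 \cdot 3\right) + 165 = \left(168 + 9 + 294\right) + 165 = 471 + 165 = 636$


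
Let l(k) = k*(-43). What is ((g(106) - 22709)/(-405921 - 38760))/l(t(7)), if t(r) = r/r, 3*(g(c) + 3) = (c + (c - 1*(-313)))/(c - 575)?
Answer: -169081/142347329 ≈ -0.0011878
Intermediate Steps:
g(c) = -3 + (313 + 2*c)/(3*(-575 + c)) (g(c) = -3 + ((c + (c - 1*(-313)))/(c - 575))/3 = -3 + ((c + (c + 313))/(-575 + c))/3 = -3 + ((c + (313 + c))/(-575 + c))/3 = -3 + ((313 + 2*c)/(-575 + c))/3 = -3 + (313 + 2*c)/(3*(-575 + c)))
t(r) = 1
l(k) = -43*k
((g(106) - 22709)/(-405921 - 38760))/l(t(7)) = ((7*(784 - 1*106)/(3*(-575 + 106)) - 22709)/(-405921 - 38760))/((-43*1)) = (((7/3)*(784 - 106)/(-469) - 22709)/(-444681))/(-43) = (((7/3)*(-1/469)*678 - 22709)*(-1/444681))*(-1/43) = ((-226/67 - 22709)*(-1/444681))*(-1/43) = -1521729/67*(-1/444681)*(-1/43) = (169081/3310403)*(-1/43) = -169081/142347329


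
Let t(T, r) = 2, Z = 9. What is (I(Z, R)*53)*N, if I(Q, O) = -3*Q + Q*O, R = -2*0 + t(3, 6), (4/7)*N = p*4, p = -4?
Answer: 13356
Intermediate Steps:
N = -28 (N = 7*(-4*4)/4 = (7/4)*(-16) = -28)
R = 2 (R = -2*0 + 2 = 0 + 2 = 2)
I(Q, O) = -3*Q + O*Q
(I(Z, R)*53)*N = ((9*(-3 + 2))*53)*(-28) = ((9*(-1))*53)*(-28) = -9*53*(-28) = -477*(-28) = 13356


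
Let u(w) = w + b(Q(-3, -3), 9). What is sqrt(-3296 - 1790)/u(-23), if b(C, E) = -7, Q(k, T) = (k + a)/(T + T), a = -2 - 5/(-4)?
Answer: -I*sqrt(5086)/30 ≈ -2.3772*I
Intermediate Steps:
a = -3/4 (a = -2 - 5*(-1)/4 = -2 - 1*(-5/4) = -2 + 5/4 = -3/4 ≈ -0.75000)
Q(k, T) = (-3/4 + k)/(2*T) (Q(k, T) = (k - 3/4)/(T + T) = (-3/4 + k)/((2*T)) = (-3/4 + k)*(1/(2*T)) = (-3/4 + k)/(2*T))
u(w) = -7 + w (u(w) = w - 7 = -7 + w)
sqrt(-3296 - 1790)/u(-23) = sqrt(-3296 - 1790)/(-7 - 23) = sqrt(-5086)/(-30) = (I*sqrt(5086))*(-1/30) = -I*sqrt(5086)/30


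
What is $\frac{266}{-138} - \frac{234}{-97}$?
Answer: $\frac{3245}{6693} \approx 0.48483$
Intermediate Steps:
$\frac{266}{-138} - \frac{234}{-97} = 266 \left(- \frac{1}{138}\right) - - \frac{234}{97} = - \frac{133}{69} + \frac{234}{97} = \frac{3245}{6693}$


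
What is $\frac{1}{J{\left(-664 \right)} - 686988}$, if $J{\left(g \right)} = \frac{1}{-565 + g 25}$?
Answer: $- \frac{17165}{11792149021} \approx -1.4556 \cdot 10^{-6}$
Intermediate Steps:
$J{\left(g \right)} = \frac{1}{-565 + 25 g}$
$\frac{1}{J{\left(-664 \right)} - 686988} = \frac{1}{\frac{1}{5 \left(-113 + 5 \left(-664\right)\right)} - 686988} = \frac{1}{\frac{1}{5 \left(-113 - 3320\right)} - 686988} = \frac{1}{\frac{1}{5 \left(-3433\right)} - 686988} = \frac{1}{\frac{1}{5} \left(- \frac{1}{3433}\right) - 686988} = \frac{1}{- \frac{1}{17165} - 686988} = \frac{1}{- \frac{11792149021}{17165}} = - \frac{17165}{11792149021}$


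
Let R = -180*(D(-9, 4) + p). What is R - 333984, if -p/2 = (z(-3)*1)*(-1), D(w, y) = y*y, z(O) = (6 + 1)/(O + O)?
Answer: -336444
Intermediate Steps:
z(O) = 7/(2*O) (z(O) = 7/((2*O)) = 7*(1/(2*O)) = 7/(2*O))
D(w, y) = y**2
p = -7/3 (p = -2*((7/2)/(-3))*1*(-1) = -2*((7/2)*(-1/3))*1*(-1) = -2*(-7/6*1)*(-1) = -(-7)*(-1)/3 = -2*7/6 = -7/3 ≈ -2.3333)
R = -2460 (R = -180*(4**2 - 7/3) = -180*(16 - 7/3) = -180*41/3 = -2460)
R - 333984 = -2460 - 333984 = -336444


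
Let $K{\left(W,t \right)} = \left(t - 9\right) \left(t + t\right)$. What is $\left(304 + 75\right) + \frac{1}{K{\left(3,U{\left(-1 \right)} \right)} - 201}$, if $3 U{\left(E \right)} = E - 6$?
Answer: $\frac{505198}{1333} \approx 378.99$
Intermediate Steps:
$U{\left(E \right)} = -2 + \frac{E}{3}$ ($U{\left(E \right)} = \frac{E - 6}{3} = \frac{-6 + E}{3} = -2 + \frac{E}{3}$)
$K{\left(W,t \right)} = 2 t \left(-9 + t\right)$ ($K{\left(W,t \right)} = \left(-9 + t\right) 2 t = 2 t \left(-9 + t\right)$)
$\left(304 + 75\right) + \frac{1}{K{\left(3,U{\left(-1 \right)} \right)} - 201} = \left(304 + 75\right) + \frac{1}{2 \left(-2 + \frac{1}{3} \left(-1\right)\right) \left(-9 + \left(-2 + \frac{1}{3} \left(-1\right)\right)\right) - 201} = 379 + \frac{1}{2 \left(-2 - \frac{1}{3}\right) \left(-9 - \frac{7}{3}\right) - 201} = 379 + \frac{1}{2 \left(- \frac{7}{3}\right) \left(-9 - \frac{7}{3}\right) - 201} = 379 + \frac{1}{2 \left(- \frac{7}{3}\right) \left(- \frac{34}{3}\right) - 201} = 379 + \frac{1}{\frac{476}{9} - 201} = 379 + \frac{1}{- \frac{1333}{9}} = 379 - \frac{9}{1333} = \frac{505198}{1333}$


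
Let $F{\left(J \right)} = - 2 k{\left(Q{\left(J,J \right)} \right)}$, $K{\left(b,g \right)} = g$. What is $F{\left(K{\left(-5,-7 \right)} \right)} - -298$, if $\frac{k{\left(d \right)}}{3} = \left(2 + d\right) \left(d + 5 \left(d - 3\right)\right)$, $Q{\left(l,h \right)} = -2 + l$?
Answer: $-2600$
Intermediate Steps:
$k{\left(d \right)} = 3 \left(-15 + 6 d\right) \left(2 + d\right)$ ($k{\left(d \right)} = 3 \left(2 + d\right) \left(d + 5 \left(d - 3\right)\right) = 3 \left(2 + d\right) \left(d + 5 \left(-3 + d\right)\right) = 3 \left(2 + d\right) \left(d + \left(-15 + 5 d\right)\right) = 3 \left(2 + d\right) \left(-15 + 6 d\right) = 3 \left(-15 + 6 d\right) \left(2 + d\right)$)
$F{\left(J \right)} = 144 - 36 \left(-2 + J\right)^{2} + 18 J$ ($F{\left(J \right)} = - 2 \left(-90 - 9 \left(-2 + J\right) + 18 \left(-2 + J\right)^{2}\right) = - 2 \left(-90 - \left(-18 + 9 J\right) + 18 \left(-2 + J\right)^{2}\right) = - 2 \left(-72 - 9 J + 18 \left(-2 + J\right)^{2}\right) = 144 - 36 \left(-2 + J\right)^{2} + 18 J$)
$F{\left(K{\left(-5,-7 \right)} \right)} - -298 = 18 \left(-7\right) \left(9 - -14\right) - -298 = 18 \left(-7\right) \left(9 + 14\right) + 298 = 18 \left(-7\right) 23 + 298 = -2898 + 298 = -2600$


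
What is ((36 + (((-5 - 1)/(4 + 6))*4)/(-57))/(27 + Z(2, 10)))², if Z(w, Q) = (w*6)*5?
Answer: 11723776/68310225 ≈ 0.17163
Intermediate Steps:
Z(w, Q) = 30*w (Z(w, Q) = (6*w)*5 = 30*w)
((36 + (((-5 - 1)/(4 + 6))*4)/(-57))/(27 + Z(2, 10)))² = ((36 + (((-5 - 1)/(4 + 6))*4)/(-57))/(27 + 30*2))² = ((36 + (-6/10*4)*(-1/57))/(27 + 60))² = ((36 + (-6*⅒*4)*(-1/57))/87)² = ((36 - ⅗*4*(-1/57))*(1/87))² = ((36 - 12/5*(-1/57))*(1/87))² = ((36 + 4/95)*(1/87))² = ((3424/95)*(1/87))² = (3424/8265)² = 11723776/68310225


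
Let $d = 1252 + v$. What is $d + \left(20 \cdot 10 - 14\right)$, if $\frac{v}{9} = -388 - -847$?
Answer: $5569$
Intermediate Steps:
$v = 4131$ ($v = 9 \left(-388 - -847\right) = 9 \left(-388 + 847\right) = 9 \cdot 459 = 4131$)
$d = 5383$ ($d = 1252 + 4131 = 5383$)
$d + \left(20 \cdot 10 - 14\right) = 5383 + \left(20 \cdot 10 - 14\right) = 5383 + \left(200 - 14\right) = 5383 + 186 = 5569$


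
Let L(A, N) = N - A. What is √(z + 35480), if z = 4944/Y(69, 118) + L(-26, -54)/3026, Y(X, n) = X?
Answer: √43051987283978/34799 ≈ 188.55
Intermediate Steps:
z = 2493102/34799 (z = 4944/69 + (-54 - 1*(-26))/3026 = 4944*(1/69) + (-54 + 26)*(1/3026) = 1648/23 - 28*1/3026 = 1648/23 - 14/1513 = 2493102/34799 ≈ 71.643)
√(z + 35480) = √(2493102/34799 + 35480) = √(1237161622/34799) = √43051987283978/34799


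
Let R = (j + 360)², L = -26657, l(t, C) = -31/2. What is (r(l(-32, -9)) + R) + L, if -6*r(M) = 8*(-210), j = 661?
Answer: 1016064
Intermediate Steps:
l(t, C) = -31/2 (l(t, C) = -31*½ = -31/2)
r(M) = 280 (r(M) = -4*(-210)/3 = -⅙*(-1680) = 280)
R = 1042441 (R = (661 + 360)² = 1021² = 1042441)
(r(l(-32, -9)) + R) + L = (280 + 1042441) - 26657 = 1042721 - 26657 = 1016064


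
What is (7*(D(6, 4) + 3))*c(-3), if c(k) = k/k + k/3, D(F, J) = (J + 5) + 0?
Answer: 0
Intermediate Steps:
D(F, J) = 5 + J (D(F, J) = (5 + J) + 0 = 5 + J)
c(k) = 1 + k/3 (c(k) = 1 + k*(⅓) = 1 + k/3)
(7*(D(6, 4) + 3))*c(-3) = (7*((5 + 4) + 3))*(1 + (⅓)*(-3)) = (7*(9 + 3))*(1 - 1) = (7*12)*0 = 84*0 = 0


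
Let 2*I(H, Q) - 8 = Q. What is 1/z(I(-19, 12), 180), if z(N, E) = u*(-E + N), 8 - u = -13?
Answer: -1/3570 ≈ -0.00028011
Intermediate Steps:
I(H, Q) = 4 + Q/2
u = 21 (u = 8 - 1*(-13) = 8 + 13 = 21)
z(N, E) = -21*E + 21*N (z(N, E) = 21*(-E + N) = 21*(N - E) = -21*E + 21*N)
1/z(I(-19, 12), 180) = 1/(-21*180 + 21*(4 + (1/2)*12)) = 1/(-3780 + 21*(4 + 6)) = 1/(-3780 + 21*10) = 1/(-3780 + 210) = 1/(-3570) = -1/3570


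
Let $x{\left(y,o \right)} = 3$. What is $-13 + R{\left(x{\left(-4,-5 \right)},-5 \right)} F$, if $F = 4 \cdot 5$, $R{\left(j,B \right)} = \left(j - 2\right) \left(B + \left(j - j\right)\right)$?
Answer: $-113$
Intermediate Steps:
$R{\left(j,B \right)} = B \left(-2 + j\right)$ ($R{\left(j,B \right)} = \left(-2 + j\right) \left(B + 0\right) = \left(-2 + j\right) B = B \left(-2 + j\right)$)
$F = 20$
$-13 + R{\left(x{\left(-4,-5 \right)},-5 \right)} F = -13 + - 5 \left(-2 + 3\right) 20 = -13 + \left(-5\right) 1 \cdot 20 = -13 - 100 = -113$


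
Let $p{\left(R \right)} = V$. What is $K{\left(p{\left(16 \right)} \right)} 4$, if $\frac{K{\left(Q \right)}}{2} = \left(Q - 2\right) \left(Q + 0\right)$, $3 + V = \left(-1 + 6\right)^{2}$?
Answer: $3520$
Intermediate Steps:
$V = 22$ ($V = -3 + \left(-1 + 6\right)^{2} = -3 + 5^{2} = -3 + 25 = 22$)
$p{\left(R \right)} = 22$
$K{\left(Q \right)} = 2 Q \left(-2 + Q\right)$ ($K{\left(Q \right)} = 2 \left(Q - 2\right) \left(Q + 0\right) = 2 \left(-2 + Q\right) Q = 2 Q \left(-2 + Q\right)$)
$K{\left(p{\left(16 \right)} \right)} 4 = 2 \cdot 22 \left(-2 + 22\right) 4 = 2 \cdot 22 \cdot 20 \cdot 4 = 880 \cdot 4 = 3520$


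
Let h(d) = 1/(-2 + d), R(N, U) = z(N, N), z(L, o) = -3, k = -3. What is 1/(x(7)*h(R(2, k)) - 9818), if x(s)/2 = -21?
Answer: -5/49048 ≈ -0.00010194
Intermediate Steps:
x(s) = -42 (x(s) = 2*(-21) = -42)
R(N, U) = -3
1/(x(7)*h(R(2, k)) - 9818) = 1/(-42/(-2 - 3) - 9818) = 1/(-42/(-5) - 9818) = 1/(-42*(-⅕) - 9818) = 1/(42/5 - 9818) = 1/(-49048/5) = -5/49048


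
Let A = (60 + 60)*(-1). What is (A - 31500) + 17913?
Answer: -13707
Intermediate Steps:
A = -120 (A = 120*(-1) = -120)
(A - 31500) + 17913 = (-120 - 31500) + 17913 = -31620 + 17913 = -13707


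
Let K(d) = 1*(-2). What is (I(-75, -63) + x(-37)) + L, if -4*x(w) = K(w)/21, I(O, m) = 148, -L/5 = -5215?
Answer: 1101367/42 ≈ 26223.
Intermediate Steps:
L = 26075 (L = -5*(-5215) = 26075)
K(d) = -2
x(w) = 1/42 (x(w) = -(-1)/(2*21) = -¼*(-2/21) = 1/42)
(I(-75, -63) + x(-37)) + L = (148 + 1/42) + 26075 = 6217/42 + 26075 = 1101367/42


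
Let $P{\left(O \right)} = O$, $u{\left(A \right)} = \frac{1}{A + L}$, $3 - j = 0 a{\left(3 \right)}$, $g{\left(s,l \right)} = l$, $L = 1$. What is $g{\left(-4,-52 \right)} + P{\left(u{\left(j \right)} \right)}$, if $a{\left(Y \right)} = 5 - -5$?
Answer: $- \frac{207}{4} \approx -51.75$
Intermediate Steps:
$a{\left(Y \right)} = 10$ ($a{\left(Y \right)} = 5 + 5 = 10$)
$j = 3$ ($j = 3 - 0 \cdot 10 = 3 - 0 = 3 + 0 = 3$)
$u{\left(A \right)} = \frac{1}{1 + A}$ ($u{\left(A \right)} = \frac{1}{A + 1} = \frac{1}{1 + A}$)
$g{\left(-4,-52 \right)} + P{\left(u{\left(j \right)} \right)} = -52 + \frac{1}{1 + 3} = -52 + \frac{1}{4} = - \frac{207}{4}$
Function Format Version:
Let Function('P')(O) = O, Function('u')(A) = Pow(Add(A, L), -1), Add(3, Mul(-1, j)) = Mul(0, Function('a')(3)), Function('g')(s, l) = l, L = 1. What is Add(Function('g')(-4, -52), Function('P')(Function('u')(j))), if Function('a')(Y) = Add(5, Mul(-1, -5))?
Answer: Rational(-207, 4) ≈ -51.750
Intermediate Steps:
Function('a')(Y) = 10 (Function('a')(Y) = Add(5, 5) = 10)
j = 3 (j = Add(3, Mul(-1, Mul(0, 10))) = Add(3, Mul(-1, 0)) = Add(3, 0) = 3)
Function('u')(A) = Pow(Add(1, A), -1) (Function('u')(A) = Pow(Add(A, 1), -1) = Pow(Add(1, A), -1))
Add(Function('g')(-4, -52), Function('P')(Function('u')(j))) = Add(-52, Pow(Add(1, 3), -1)) = Add(-52, Pow(4, -1)) = Add(-52, Rational(1, 4)) = Rational(-207, 4)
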